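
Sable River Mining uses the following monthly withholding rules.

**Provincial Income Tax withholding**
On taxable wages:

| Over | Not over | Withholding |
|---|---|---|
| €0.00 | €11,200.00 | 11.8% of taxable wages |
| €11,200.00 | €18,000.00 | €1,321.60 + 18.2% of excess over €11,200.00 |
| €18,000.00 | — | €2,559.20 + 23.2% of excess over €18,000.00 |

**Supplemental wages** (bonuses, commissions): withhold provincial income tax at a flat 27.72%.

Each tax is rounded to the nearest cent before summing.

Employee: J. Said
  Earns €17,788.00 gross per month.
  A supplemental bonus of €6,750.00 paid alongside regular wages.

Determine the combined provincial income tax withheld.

Provincial Income Tax: taxable = €17,788.00
  €1,321.60 + 18.2% × (€17,788.00 − €11,200.00) = €1,321.60 + 18.2% × €6,588.00 = €2,520.62
Supplemental (27.72% flat on bonus): 27.72% × €6,750.00 = €1,871.10
Total provincial income tax: €2,520.62 + €1,871.10 = €4,391.72

€4,391.72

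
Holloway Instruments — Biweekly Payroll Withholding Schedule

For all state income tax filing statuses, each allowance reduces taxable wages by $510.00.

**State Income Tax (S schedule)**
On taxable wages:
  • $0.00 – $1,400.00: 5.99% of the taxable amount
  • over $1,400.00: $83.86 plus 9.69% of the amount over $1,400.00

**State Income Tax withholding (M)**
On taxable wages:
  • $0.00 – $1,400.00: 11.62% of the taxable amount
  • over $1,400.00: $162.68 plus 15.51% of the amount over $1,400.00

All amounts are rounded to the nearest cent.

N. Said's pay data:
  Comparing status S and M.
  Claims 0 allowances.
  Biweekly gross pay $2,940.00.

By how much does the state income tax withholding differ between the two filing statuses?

$168.44

State Income Tax (S): taxable = $2,940.00
  $83.86 + 9.69% × ($2,940.00 − $1,400.00) = $83.86 + 9.69% × $1,540.00 = $233.09
State Income Tax (M): taxable = $2,940.00
  $162.68 + 15.51% × ($2,940.00 − $1,400.00) = $162.68 + 15.51% × $1,540.00 = $401.53
Difference: |$233.09 − $401.53| = $168.44 (higher under M)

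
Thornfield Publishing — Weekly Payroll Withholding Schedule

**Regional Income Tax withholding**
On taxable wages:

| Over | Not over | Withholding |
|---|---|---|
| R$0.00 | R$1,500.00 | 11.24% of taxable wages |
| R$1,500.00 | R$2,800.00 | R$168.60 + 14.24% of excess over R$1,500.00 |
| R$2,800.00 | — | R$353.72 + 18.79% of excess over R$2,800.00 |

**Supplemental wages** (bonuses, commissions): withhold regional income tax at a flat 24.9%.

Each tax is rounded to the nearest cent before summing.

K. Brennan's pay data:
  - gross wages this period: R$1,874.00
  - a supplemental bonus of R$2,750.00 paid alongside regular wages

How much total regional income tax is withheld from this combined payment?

R$906.61

Regional Income Tax: taxable = R$1,874.00
  R$168.60 + 14.24% × (R$1,874.00 − R$1,500.00) = R$168.60 + 14.24% × R$374.00 = R$221.86
Supplemental (24.9% flat on bonus): 24.9% × R$2,750.00 = R$684.75
Total regional income tax: R$221.86 + R$684.75 = R$906.61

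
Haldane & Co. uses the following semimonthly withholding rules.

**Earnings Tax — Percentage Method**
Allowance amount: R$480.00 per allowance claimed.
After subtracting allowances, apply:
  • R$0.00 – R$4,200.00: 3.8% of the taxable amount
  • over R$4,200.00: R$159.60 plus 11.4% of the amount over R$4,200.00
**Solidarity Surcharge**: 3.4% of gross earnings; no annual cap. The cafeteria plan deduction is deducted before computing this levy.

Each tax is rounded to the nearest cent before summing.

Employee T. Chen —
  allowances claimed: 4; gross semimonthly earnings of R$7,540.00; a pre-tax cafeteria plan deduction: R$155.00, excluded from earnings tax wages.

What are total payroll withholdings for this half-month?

R$554.90

Earnings Tax: taxable = R$7,540.00 − R$155.00 − 4×R$480.00 = R$5,465.00
  R$159.60 + 11.4% × (R$5,465.00 − R$4,200.00) = R$159.60 + 11.4% × R$1,265.00 = R$303.81
Solidarity Surcharge: 3.4% × R$7,385.00 = R$251.09
Total: R$303.81 + R$251.09 = R$554.90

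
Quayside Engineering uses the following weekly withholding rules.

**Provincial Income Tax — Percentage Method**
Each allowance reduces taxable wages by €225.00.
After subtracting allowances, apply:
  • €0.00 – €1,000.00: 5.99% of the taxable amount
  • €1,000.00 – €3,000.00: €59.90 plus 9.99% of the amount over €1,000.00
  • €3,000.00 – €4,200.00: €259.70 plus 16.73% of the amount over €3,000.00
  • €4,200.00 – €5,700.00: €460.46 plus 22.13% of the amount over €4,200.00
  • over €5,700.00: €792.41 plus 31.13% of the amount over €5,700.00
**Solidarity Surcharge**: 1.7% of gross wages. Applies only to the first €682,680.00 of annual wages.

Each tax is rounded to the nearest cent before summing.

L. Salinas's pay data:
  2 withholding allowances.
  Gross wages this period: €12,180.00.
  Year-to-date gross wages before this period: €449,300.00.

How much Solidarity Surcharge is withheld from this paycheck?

€207.06

Solidarity Surcharge: 1.7% × €12,180.00 = €207.06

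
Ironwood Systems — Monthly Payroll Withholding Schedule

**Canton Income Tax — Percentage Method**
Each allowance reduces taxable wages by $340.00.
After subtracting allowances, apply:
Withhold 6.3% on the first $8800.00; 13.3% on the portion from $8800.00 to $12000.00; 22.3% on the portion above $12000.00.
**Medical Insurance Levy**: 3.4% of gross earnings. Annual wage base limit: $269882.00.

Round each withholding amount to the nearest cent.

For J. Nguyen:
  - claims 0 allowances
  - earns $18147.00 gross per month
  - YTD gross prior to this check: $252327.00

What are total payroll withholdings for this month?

Canton Income Tax: taxable = $18147.00
  $980.00 + 22.3% × ($18147.00 − $12000.00) = $980.00 + 22.3% × $6147.00 = $2350.78
Medical Insurance Levy: cap $269882.00 − YTD $252327.00 = $17555.00 subject; 3.4% × $17555.00 = $596.87
Total: $2350.78 + $596.87 = $2947.65

$2947.65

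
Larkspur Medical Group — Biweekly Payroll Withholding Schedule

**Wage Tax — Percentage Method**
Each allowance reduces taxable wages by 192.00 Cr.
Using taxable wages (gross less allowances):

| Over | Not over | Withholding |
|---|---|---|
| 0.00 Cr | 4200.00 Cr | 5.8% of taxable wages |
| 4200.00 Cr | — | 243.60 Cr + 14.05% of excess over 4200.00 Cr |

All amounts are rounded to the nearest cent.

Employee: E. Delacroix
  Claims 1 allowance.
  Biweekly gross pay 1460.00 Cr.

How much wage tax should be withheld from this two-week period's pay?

Wage Tax: taxable = 1460.00 Cr − 1×192.00 Cr = 1268.00 Cr
  5.8% × 1268.00 Cr = 73.54 Cr

73.54 Cr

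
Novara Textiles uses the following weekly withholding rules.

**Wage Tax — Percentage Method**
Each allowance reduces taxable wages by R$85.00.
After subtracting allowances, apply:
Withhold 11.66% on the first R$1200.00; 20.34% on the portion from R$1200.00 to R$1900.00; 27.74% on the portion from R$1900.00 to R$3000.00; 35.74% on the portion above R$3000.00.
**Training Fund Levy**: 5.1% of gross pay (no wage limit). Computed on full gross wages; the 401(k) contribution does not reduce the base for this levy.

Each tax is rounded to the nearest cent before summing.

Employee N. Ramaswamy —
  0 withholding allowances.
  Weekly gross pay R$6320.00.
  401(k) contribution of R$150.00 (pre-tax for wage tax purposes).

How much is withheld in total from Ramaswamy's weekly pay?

Wage Tax: taxable = R$6320.00 − R$150.00 = R$6170.00
  R$587.44 + 35.74% × (R$6170.00 − R$3000.00) = R$587.44 + 35.74% × R$3170.00 = R$1720.40
Training Fund Levy: 5.1% × R$6320.00 = R$322.32
Total: R$1720.40 + R$322.32 = R$2042.72

R$2042.72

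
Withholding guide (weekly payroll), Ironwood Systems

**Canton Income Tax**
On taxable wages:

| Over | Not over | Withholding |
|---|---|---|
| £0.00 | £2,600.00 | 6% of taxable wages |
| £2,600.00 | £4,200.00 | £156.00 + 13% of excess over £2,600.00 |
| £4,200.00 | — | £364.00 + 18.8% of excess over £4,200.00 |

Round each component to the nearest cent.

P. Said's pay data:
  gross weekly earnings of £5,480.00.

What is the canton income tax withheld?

Canton Income Tax: taxable = £5,480.00
  £364.00 + 18.8% × (£5,480.00 − £4,200.00) = £364.00 + 18.8% × £1,280.00 = £604.64

£604.64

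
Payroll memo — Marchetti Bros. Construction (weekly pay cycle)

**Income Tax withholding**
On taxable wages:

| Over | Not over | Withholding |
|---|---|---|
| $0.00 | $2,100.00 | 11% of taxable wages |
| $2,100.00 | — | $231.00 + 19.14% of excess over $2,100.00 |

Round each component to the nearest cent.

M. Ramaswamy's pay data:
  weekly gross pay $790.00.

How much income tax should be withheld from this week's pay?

$86.90

Income Tax: taxable = $790.00
  11% × $790.00 = $86.90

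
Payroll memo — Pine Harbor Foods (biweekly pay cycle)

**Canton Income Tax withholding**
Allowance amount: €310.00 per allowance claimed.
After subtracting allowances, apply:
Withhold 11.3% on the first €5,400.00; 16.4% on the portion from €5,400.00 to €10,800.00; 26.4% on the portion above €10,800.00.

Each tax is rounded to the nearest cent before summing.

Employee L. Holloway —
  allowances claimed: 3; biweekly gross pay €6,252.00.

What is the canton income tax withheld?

€601.39

Canton Income Tax: taxable = €6,252.00 − 3×€310.00 = €5,322.00
  11.3% × €5,322.00 = €601.39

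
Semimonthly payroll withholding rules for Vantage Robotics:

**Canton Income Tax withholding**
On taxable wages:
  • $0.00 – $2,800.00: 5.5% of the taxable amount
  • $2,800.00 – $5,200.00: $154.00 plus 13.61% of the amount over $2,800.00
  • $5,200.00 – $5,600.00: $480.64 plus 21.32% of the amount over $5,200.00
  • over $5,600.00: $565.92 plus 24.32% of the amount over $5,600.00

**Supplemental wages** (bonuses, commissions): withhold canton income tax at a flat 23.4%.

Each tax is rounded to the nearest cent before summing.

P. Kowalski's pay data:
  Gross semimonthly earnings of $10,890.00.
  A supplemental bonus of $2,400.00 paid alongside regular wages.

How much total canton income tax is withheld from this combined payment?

$2,414.05

Canton Income Tax: taxable = $10,890.00
  $565.92 + 24.32% × ($10,890.00 − $5,600.00) = $565.92 + 24.32% × $5,290.00 = $1,852.45
Supplemental (23.4% flat on bonus): 23.4% × $2,400.00 = $561.60
Total canton income tax: $1,852.45 + $561.60 = $2,414.05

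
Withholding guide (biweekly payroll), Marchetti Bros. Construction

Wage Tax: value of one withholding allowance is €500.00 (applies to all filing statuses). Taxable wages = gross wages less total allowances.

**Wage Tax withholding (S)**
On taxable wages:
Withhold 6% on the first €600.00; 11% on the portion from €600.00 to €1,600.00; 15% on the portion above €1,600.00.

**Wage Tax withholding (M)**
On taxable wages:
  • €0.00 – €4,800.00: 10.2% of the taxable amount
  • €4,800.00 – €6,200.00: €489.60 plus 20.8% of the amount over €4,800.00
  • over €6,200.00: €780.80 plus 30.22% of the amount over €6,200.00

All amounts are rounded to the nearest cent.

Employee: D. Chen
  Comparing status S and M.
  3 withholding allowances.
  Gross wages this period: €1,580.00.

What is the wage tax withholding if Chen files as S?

Wage Tax (S): taxable = €1,580.00 − 3×€500.00 = €80.00
  6% × €80.00 = €4.80

€4.80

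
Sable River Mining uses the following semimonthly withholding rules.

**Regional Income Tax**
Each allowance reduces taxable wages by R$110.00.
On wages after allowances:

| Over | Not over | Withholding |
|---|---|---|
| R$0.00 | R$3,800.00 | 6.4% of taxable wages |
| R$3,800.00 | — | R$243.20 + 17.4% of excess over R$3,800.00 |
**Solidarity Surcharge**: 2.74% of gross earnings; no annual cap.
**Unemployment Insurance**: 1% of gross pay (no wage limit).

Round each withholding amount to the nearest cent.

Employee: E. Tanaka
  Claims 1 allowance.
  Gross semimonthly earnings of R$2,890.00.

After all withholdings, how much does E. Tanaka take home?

R$2,603.99

Regional Income Tax: taxable = R$2,890.00 − 1×R$110.00 = R$2,780.00
  6.4% × R$2,780.00 = R$177.92
Solidarity Surcharge: 2.74% × R$2,890.00 = R$79.19
Unemployment Insurance: 1% × R$2,890.00 = R$28.90
Total withheld: R$177.92 + R$79.19 + R$28.90 = R$286.01
Net pay: R$2,890.00 − R$286.01 = R$2,603.99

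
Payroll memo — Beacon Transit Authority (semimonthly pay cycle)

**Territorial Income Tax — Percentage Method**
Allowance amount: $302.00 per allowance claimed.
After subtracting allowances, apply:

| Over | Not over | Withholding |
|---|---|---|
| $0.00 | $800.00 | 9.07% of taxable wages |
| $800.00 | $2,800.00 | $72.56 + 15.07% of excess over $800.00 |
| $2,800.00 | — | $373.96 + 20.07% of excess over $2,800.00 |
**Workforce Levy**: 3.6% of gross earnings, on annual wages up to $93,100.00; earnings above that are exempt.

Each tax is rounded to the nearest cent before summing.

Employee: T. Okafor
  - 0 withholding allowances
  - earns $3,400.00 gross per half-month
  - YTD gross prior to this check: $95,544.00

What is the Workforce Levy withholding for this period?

$0.00

Workforce Levy: YTD $95,544.00 ≥ cap $93,100.00 → $0.00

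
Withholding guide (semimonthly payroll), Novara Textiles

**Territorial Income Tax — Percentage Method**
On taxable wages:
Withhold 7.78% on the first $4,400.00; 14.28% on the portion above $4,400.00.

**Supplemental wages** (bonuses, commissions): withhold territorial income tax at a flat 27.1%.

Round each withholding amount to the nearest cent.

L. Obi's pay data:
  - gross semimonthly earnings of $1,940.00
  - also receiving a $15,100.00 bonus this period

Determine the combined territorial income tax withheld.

Territorial Income Tax: taxable = $1,940.00
  7.78% × $1,940.00 = $150.93
Supplemental (27.1% flat on bonus): 27.1% × $15,100.00 = $4,092.10
Total territorial income tax: $150.93 + $4,092.10 = $4,243.03

$4,243.03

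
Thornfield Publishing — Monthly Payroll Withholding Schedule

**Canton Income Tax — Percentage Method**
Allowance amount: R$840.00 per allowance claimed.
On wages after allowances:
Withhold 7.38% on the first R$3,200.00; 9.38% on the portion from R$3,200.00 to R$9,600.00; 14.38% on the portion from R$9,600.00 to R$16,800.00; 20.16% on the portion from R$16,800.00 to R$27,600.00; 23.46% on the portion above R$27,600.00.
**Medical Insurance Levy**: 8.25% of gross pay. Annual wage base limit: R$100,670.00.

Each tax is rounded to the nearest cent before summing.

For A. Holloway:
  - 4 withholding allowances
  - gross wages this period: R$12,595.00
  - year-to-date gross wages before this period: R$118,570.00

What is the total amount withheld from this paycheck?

Canton Income Tax: taxable = R$12,595.00 − 4×R$840.00 = R$9,235.00
  R$236.16 + 9.38% × (R$9,235.00 − R$3,200.00) = R$236.16 + 9.38% × R$6,035.00 = R$802.24
Medical Insurance Levy: YTD R$118,570.00 ≥ cap R$100,670.00 → R$0.00
Total: R$802.24 + R$0.00 = R$802.24

R$802.24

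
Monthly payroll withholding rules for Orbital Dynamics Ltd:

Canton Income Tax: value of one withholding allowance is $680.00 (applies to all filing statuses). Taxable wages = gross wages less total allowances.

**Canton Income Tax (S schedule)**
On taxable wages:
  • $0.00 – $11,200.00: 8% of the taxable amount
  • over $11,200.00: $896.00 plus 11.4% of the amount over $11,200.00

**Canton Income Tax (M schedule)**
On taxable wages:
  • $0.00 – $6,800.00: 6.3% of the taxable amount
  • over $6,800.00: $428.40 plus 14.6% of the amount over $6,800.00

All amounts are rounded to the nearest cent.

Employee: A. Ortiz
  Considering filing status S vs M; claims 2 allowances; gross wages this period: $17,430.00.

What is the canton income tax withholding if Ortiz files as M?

Canton Income Tax (M): taxable = $17,430.00 − 2×$680.00 = $16,070.00
  $428.40 + 14.6% × ($16,070.00 − $6,800.00) = $428.40 + 14.6% × $9,270.00 = $1,781.82

$1,781.82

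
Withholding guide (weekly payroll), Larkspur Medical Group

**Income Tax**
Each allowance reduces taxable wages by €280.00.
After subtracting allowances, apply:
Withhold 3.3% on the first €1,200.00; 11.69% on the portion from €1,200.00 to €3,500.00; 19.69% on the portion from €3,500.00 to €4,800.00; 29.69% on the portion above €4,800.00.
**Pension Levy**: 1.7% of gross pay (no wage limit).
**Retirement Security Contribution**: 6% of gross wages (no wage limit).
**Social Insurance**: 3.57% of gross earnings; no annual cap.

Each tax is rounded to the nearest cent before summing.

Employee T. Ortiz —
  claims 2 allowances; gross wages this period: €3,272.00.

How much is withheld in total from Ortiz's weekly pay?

€585.10

Income Tax: taxable = €3,272.00 − 2×€280.00 = €2,712.00
  €39.60 + 11.69% × (€2,712.00 − €1,200.00) = €39.60 + 11.69% × €1,512.00 = €216.35
Pension Levy: 1.7% × €3,272.00 = €55.62
Retirement Security Contribution: 6% × €3,272.00 = €196.32
Social Insurance: 3.57% × €3,272.00 = €116.81
Total: €216.35 + €55.62 + €196.32 + €116.81 = €585.10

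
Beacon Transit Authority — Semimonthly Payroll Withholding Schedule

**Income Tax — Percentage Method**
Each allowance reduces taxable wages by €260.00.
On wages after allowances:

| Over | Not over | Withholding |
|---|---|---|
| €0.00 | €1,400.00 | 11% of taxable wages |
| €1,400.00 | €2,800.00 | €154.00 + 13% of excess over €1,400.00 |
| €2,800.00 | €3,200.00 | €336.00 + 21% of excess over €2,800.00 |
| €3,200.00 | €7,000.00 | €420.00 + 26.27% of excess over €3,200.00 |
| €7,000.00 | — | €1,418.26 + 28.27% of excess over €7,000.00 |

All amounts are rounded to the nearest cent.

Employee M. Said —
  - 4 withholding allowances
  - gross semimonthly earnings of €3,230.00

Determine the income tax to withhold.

Income Tax: taxable = €3,230.00 − 4×€260.00 = €2,190.00
  €154.00 + 13% × (€2,190.00 − €1,400.00) = €154.00 + 13% × €790.00 = €256.70

€256.70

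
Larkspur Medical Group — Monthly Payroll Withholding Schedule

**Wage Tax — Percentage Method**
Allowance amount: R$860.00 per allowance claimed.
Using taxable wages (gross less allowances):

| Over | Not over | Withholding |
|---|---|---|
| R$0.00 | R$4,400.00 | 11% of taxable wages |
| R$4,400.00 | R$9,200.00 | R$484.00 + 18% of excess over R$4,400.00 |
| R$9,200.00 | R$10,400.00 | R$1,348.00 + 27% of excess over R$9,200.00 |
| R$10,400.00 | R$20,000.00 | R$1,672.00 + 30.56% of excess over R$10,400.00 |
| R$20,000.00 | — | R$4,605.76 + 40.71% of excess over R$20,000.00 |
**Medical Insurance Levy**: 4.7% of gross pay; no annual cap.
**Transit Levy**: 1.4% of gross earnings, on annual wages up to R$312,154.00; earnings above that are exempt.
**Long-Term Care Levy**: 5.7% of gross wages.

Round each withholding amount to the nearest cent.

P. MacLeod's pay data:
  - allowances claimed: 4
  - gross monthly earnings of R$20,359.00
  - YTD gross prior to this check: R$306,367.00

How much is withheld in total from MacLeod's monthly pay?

Wage Tax: taxable = R$20,359.00 − 4×R$860.00 = R$16,919.00
  R$1,672.00 + 30.56% × (R$16,919.00 − R$10,400.00) = R$1,672.00 + 30.56% × R$6,519.00 = R$3,664.21
Medical Insurance Levy: 4.7% × R$20,359.00 = R$956.87
Transit Levy: cap R$312,154.00 − YTD R$306,367.00 = R$5,787.00 subject; 1.4% × R$5,787.00 = R$81.02
Long-Term Care Levy: 5.7% × R$20,359.00 = R$1,160.46
Total: R$3,664.21 + R$956.87 + R$81.02 + R$1,160.46 = R$5,862.56

R$5,862.56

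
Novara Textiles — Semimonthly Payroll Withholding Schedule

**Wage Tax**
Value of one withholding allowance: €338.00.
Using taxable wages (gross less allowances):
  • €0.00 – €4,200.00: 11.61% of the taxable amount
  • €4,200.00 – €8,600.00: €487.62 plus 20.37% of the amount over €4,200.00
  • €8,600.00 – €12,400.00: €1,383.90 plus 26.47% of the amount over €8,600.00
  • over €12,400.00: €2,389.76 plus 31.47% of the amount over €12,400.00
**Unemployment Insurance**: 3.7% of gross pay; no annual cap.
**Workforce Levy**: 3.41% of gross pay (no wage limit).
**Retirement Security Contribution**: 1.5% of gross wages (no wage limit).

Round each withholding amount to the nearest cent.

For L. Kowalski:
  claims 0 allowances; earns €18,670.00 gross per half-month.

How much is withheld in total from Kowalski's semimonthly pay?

€5,970.42

Wage Tax: taxable = €18,670.00
  €2,389.76 + 31.47% × (€18,670.00 − €12,400.00) = €2,389.76 + 31.47% × €6,270.00 = €4,362.93
Unemployment Insurance: 3.7% × €18,670.00 = €690.79
Workforce Levy: 3.41% × €18,670.00 = €636.65
Retirement Security Contribution: 1.5% × €18,670.00 = €280.05
Total: €4,362.93 + €690.79 + €636.65 + €280.05 = €5,970.42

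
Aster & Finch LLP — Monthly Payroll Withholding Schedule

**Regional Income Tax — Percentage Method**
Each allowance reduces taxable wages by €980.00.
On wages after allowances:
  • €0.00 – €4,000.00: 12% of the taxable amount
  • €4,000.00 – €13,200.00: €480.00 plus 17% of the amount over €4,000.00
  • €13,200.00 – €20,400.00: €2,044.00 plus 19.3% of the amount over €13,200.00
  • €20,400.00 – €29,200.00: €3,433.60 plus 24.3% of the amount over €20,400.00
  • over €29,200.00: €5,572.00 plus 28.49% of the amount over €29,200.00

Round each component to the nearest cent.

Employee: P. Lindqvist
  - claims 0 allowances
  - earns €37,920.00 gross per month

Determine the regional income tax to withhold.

€8,056.33

Regional Income Tax: taxable = €37,920.00
  €5,572.00 + 28.49% × (€37,920.00 − €29,200.00) = €5,572.00 + 28.49% × €8,720.00 = €8,056.33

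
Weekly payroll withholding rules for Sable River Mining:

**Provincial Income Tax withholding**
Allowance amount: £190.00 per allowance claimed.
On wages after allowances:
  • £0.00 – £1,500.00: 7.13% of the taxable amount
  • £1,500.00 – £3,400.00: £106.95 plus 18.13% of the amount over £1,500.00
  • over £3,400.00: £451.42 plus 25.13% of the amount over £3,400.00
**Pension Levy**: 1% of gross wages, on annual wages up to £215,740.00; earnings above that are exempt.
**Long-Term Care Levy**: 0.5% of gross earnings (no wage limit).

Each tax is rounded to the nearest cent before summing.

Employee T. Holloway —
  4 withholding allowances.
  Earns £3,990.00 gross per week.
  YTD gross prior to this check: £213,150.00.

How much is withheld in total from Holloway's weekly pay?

Provincial Income Tax: taxable = £3,990.00 − 4×£190.00 = £3,230.00
  £106.95 + 18.13% × (£3,230.00 − £1,500.00) = £106.95 + 18.13% × £1,730.00 = £420.60
Pension Levy: cap £215,740.00 − YTD £213,150.00 = £2,590.00 subject; 1% × £2,590.00 = £25.90
Long-Term Care Levy: 0.5% × £3,990.00 = £19.95
Total: £420.60 + £25.90 + £19.95 = £466.45

£466.45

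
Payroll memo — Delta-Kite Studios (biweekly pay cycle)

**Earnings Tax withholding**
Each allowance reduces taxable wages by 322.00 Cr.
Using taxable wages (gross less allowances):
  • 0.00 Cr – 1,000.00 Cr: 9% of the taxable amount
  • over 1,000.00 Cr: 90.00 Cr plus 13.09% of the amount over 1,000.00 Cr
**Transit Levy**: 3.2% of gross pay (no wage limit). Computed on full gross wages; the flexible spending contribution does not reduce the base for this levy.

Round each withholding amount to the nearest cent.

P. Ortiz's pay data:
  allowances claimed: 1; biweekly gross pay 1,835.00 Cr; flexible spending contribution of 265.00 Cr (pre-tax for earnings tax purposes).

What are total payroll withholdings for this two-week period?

Earnings Tax: taxable = 1,835.00 Cr − 265.00 Cr − 1×322.00 Cr = 1,248.00 Cr
  90.00 Cr + 13.09% × (1,248.00 Cr − 1,000.00 Cr) = 90.00 Cr + 13.09% × 248.00 Cr = 122.46 Cr
Transit Levy: 3.2% × 1,835.00 Cr = 58.72 Cr
Total: 122.46 Cr + 58.72 Cr = 181.18 Cr

181.18 Cr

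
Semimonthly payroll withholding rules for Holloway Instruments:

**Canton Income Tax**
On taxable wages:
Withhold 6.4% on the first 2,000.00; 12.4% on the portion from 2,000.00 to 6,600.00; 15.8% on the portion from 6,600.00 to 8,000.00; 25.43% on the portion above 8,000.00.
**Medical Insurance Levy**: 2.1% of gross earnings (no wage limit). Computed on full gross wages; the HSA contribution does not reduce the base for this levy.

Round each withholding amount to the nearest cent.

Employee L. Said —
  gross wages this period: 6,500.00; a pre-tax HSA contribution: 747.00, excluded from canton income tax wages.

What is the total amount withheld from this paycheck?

729.87

Canton Income Tax: taxable = 6,500.00 − 747.00 = 5,753.00
  128.00 + 12.4% × (5,753.00 − 2,000.00) = 128.00 + 12.4% × 3,753.00 = 593.37
Medical Insurance Levy: 2.1% × 6,500.00 = 136.50
Total: 593.37 + 136.50 = 729.87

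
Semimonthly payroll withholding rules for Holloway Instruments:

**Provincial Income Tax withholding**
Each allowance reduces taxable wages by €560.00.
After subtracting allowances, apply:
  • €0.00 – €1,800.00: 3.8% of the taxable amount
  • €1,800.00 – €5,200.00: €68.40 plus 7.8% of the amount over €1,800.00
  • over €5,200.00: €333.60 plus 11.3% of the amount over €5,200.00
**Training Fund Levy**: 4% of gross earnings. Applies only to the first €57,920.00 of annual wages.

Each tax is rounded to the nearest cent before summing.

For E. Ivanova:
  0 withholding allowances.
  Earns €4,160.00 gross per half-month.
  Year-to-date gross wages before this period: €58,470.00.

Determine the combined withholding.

Provincial Income Tax: taxable = €4,160.00
  €68.40 + 7.8% × (€4,160.00 − €1,800.00) = €68.40 + 7.8% × €2,360.00 = €252.48
Training Fund Levy: YTD €58,470.00 ≥ cap €57,920.00 → €0.00
Total: €252.48 + €0.00 = €252.48

€252.48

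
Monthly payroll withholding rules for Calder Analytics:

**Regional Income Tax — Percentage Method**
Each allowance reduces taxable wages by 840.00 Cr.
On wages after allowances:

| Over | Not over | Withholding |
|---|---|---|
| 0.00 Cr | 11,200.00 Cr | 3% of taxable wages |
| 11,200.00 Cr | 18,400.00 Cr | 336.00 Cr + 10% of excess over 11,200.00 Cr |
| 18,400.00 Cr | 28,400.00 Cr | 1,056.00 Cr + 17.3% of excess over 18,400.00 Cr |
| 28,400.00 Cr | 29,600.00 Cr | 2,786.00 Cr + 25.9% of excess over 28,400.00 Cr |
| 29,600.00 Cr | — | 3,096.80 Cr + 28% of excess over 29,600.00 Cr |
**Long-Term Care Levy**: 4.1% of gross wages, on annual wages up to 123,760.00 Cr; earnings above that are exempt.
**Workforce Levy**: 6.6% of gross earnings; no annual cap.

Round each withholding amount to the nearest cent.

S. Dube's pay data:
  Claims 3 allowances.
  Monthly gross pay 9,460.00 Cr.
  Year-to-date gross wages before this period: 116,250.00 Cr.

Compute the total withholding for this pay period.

1,140.47 Cr

Regional Income Tax: taxable = 9,460.00 Cr − 3×840.00 Cr = 6,940.00 Cr
  3% × 6,940.00 Cr = 208.20 Cr
Long-Term Care Levy: cap 123,760.00 Cr − YTD 116,250.00 Cr = 7,510.00 Cr subject; 4.1% × 7,510.00 Cr = 307.91 Cr
Workforce Levy: 6.6% × 9,460.00 Cr = 624.36 Cr
Total: 208.20 Cr + 307.91 Cr + 624.36 Cr = 1,140.47 Cr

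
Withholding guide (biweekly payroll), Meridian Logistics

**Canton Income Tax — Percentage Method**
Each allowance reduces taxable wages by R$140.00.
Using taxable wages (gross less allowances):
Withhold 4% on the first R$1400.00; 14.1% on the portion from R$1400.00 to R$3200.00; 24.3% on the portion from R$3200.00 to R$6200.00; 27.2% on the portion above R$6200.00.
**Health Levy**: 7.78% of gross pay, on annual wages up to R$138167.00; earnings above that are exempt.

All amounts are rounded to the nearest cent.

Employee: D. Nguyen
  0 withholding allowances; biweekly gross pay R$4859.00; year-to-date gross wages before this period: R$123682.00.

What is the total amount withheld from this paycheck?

R$1090.97

Canton Income Tax: taxable = R$4859.00
  R$309.80 + 24.3% × (R$4859.00 − R$3200.00) = R$309.80 + 24.3% × R$1659.00 = R$712.94
Health Levy: 7.78% × R$4859.00 = R$378.03
Total: R$712.94 + R$378.03 = R$1090.97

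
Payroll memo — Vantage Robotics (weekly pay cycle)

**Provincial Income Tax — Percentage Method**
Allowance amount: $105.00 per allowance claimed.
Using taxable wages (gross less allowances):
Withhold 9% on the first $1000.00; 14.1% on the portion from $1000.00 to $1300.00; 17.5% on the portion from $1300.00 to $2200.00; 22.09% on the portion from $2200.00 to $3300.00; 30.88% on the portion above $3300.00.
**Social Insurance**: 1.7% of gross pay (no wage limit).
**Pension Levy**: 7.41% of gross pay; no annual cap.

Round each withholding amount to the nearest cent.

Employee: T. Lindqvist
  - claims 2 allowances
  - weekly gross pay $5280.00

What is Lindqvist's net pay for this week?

Provincial Income Tax: taxable = $5280.00 − 2×$105.00 = $5070.00
  $532.79 + 30.88% × ($5070.00 − $3300.00) = $532.79 + 30.88% × $1770.00 = $1079.37
Social Insurance: 1.7% × $5280.00 = $89.76
Pension Levy: 7.41% × $5280.00 = $391.25
Total withheld: $1079.37 + $89.76 + $391.25 = $1560.38
Net pay: $5280.00 − $1560.38 = $3719.62

$3719.62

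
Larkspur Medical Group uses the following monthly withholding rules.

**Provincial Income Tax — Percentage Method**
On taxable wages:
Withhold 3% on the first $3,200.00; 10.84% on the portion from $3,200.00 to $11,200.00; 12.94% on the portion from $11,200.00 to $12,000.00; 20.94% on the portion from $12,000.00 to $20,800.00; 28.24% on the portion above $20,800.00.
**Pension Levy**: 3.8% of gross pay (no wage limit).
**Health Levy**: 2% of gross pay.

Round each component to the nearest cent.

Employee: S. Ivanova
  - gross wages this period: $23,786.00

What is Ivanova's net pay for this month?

Provincial Income Tax: taxable = $23,786.00
  $2,909.44 + 28.24% × ($23,786.00 − $20,800.00) = $2,909.44 + 28.24% × $2,986.00 = $3,752.69
Pension Levy: 3.8% × $23,786.00 = $903.87
Health Levy: 2% × $23,786.00 = $475.72
Total withheld: $3,752.69 + $903.87 + $475.72 = $5,132.28
Net pay: $23,786.00 − $5,132.28 = $18,653.72

$18,653.72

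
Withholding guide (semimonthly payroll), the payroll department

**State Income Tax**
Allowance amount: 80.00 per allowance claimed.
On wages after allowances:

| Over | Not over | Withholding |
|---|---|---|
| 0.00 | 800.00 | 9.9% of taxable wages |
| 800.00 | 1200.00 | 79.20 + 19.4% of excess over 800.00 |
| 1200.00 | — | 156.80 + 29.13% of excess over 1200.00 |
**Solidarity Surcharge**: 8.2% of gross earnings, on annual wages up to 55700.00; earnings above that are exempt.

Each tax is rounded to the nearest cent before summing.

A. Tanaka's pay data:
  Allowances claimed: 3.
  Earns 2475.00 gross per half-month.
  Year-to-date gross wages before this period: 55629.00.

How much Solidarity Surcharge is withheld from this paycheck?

Solidarity Surcharge: cap 55700.00 − YTD 55629.00 = 71.00 subject; 8.2% × 71.00 = 5.82

5.82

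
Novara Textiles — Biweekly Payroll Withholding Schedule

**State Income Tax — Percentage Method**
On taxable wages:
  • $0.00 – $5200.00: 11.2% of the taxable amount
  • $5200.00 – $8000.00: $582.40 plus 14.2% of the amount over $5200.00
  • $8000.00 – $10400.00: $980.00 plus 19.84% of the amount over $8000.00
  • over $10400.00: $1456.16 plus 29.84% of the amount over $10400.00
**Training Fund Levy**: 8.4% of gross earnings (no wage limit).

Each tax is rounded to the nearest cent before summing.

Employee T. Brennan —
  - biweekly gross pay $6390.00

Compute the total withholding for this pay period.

$1288.14

State Income Tax: taxable = $6390.00
  $582.40 + 14.2% × ($6390.00 − $5200.00) = $582.40 + 14.2% × $1190.00 = $751.38
Training Fund Levy: 8.4% × $6390.00 = $536.76
Total: $751.38 + $536.76 = $1288.14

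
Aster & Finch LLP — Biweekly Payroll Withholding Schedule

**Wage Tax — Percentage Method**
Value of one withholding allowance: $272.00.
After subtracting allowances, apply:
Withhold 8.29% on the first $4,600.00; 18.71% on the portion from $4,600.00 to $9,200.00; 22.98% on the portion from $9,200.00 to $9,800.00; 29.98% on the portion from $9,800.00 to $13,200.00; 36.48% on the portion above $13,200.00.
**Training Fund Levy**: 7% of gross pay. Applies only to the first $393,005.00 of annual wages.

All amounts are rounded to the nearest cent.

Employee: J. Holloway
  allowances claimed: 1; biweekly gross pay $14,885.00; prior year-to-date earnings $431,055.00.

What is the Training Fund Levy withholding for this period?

Training Fund Levy: YTD $431,055.00 ≥ cap $393,005.00 → $0.00

$0.00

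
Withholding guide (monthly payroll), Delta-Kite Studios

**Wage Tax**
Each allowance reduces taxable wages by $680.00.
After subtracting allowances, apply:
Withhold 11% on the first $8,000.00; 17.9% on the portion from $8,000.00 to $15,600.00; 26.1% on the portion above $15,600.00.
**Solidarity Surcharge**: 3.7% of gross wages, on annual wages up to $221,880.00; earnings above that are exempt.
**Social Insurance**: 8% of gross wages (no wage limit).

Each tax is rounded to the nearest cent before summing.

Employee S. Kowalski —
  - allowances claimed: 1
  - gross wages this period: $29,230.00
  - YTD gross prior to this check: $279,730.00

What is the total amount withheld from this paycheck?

$7,958.75

Wage Tax: taxable = $29,230.00 − 1×$680.00 = $28,550.00
  $2,240.40 + 26.1% × ($28,550.00 − $15,600.00) = $2,240.40 + 26.1% × $12,950.00 = $5,620.35
Solidarity Surcharge: YTD $279,730.00 ≥ cap $221,880.00 → $0.00
Social Insurance: 8% × $29,230.00 = $2,338.40
Total: $5,620.35 + $0.00 + $2,338.40 = $7,958.75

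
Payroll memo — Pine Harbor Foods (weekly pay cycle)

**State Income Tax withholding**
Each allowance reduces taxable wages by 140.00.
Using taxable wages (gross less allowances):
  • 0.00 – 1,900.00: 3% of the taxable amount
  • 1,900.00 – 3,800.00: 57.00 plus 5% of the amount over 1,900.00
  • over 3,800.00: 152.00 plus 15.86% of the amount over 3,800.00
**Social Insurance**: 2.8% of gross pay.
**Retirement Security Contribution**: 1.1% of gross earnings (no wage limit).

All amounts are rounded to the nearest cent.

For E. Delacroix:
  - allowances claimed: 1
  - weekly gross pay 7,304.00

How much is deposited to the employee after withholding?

6,333.62

State Income Tax: taxable = 7,304.00 − 1×140.00 = 7,164.00
  152.00 + 15.86% × (7,164.00 − 3,800.00) = 152.00 + 15.86% × 3,364.00 = 685.53
Social Insurance: 2.8% × 7,304.00 = 204.51
Retirement Security Contribution: 1.1% × 7,304.00 = 80.34
Total withheld: 685.53 + 204.51 + 80.34 = 970.38
Net pay: 7,304.00 − 970.38 = 6,333.62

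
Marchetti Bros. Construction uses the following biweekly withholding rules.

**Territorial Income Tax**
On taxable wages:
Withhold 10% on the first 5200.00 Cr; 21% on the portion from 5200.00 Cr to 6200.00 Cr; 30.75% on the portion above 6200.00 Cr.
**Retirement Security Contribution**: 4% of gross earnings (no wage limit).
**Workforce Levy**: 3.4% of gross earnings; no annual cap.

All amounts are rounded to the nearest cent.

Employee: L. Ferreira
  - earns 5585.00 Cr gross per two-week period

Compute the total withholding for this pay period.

Territorial Income Tax: taxable = 5585.00 Cr
  520.00 Cr + 21% × (5585.00 Cr − 5200.00 Cr) = 520.00 Cr + 21% × 385.00 Cr = 600.85 Cr
Retirement Security Contribution: 4% × 5585.00 Cr = 223.40 Cr
Workforce Levy: 3.4% × 5585.00 Cr = 189.89 Cr
Total: 600.85 Cr + 223.40 Cr + 189.89 Cr = 1014.14 Cr

1014.14 Cr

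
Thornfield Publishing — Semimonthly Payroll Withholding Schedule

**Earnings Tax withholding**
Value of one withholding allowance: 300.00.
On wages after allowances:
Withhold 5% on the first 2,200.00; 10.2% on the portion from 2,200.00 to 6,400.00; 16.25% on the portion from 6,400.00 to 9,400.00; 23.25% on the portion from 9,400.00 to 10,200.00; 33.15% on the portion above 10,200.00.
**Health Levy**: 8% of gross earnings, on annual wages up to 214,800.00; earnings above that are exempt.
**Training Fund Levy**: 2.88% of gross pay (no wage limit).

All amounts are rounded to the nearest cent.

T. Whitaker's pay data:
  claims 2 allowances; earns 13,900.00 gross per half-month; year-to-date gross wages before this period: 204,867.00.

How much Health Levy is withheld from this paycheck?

794.64

Health Levy: cap 214,800.00 − YTD 204,867.00 = 9,933.00 subject; 8% × 9,933.00 = 794.64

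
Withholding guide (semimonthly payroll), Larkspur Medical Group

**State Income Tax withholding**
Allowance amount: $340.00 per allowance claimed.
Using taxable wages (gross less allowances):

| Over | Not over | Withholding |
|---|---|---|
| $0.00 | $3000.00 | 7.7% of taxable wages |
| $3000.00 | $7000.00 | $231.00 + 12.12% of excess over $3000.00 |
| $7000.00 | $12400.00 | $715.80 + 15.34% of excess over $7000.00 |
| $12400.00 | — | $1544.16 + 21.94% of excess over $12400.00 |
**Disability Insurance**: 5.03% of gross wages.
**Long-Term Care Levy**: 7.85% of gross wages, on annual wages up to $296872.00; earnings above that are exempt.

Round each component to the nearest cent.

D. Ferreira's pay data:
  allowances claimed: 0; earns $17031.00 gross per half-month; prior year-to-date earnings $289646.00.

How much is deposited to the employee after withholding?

State Income Tax: taxable = $17031.00
  $1544.16 + 21.94% × ($17031.00 − $12400.00) = $1544.16 + 21.94% × $4631.00 = $2560.20
Disability Insurance: 5.03% × $17031.00 = $856.66
Long-Term Care Levy: cap $296872.00 − YTD $289646.00 = $7226.00 subject; 7.85% × $7226.00 = $567.24
Total withheld: $2560.20 + $856.66 + $567.24 = $3984.10
Net pay: $17031.00 − $3984.10 = $13046.90

$13046.90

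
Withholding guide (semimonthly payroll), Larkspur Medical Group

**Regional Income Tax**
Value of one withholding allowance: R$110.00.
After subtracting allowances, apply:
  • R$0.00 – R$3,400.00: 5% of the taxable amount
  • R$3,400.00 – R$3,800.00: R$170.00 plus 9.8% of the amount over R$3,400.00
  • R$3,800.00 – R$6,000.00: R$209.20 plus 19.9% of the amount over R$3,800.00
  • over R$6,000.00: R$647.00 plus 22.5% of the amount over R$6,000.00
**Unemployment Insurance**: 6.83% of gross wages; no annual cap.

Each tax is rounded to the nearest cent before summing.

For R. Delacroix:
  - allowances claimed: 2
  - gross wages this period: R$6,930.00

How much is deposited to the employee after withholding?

R$5,649.93

Regional Income Tax: taxable = R$6,930.00 − 2×R$110.00 = R$6,710.00
  R$647.00 + 22.5% × (R$6,710.00 − R$6,000.00) = R$647.00 + 22.5% × R$710.00 = R$806.75
Unemployment Insurance: 6.83% × R$6,930.00 = R$473.32
Total withheld: R$806.75 + R$473.32 = R$1,280.07
Net pay: R$6,930.00 − R$1,280.07 = R$5,649.93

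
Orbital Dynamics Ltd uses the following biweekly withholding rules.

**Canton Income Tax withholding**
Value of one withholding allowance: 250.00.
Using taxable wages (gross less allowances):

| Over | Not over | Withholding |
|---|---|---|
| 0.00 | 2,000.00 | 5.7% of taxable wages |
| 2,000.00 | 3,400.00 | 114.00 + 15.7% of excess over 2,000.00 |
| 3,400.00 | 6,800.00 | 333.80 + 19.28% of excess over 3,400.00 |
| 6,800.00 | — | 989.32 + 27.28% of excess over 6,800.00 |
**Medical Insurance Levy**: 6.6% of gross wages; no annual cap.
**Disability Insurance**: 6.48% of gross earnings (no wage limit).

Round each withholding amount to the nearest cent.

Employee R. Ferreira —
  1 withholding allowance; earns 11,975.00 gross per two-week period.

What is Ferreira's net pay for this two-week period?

8,075.81

Canton Income Tax: taxable = 11,975.00 − 1×250.00 = 11,725.00
  989.32 + 27.28% × (11,725.00 − 6,800.00) = 989.32 + 27.28% × 4,925.00 = 2,332.86
Medical Insurance Levy: 6.6% × 11,975.00 = 790.35
Disability Insurance: 6.48% × 11,975.00 = 775.98
Total withheld: 2,332.86 + 790.35 + 775.98 = 3,899.19
Net pay: 11,975.00 − 3,899.19 = 8,075.81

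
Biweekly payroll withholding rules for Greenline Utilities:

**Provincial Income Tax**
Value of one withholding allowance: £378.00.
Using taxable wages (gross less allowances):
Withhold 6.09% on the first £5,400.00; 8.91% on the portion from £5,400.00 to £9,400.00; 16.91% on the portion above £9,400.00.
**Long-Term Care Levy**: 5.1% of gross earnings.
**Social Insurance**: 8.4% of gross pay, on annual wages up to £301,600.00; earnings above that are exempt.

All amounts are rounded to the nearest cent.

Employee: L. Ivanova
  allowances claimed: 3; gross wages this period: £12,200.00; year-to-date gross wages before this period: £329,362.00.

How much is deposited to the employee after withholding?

Provincial Income Tax: taxable = £12,200.00 − 3×£378.00 = £11,066.00
  £685.26 + 16.91% × (£11,066.00 − £9,400.00) = £685.26 + 16.91% × £1,666.00 = £966.98
Long-Term Care Levy: 5.1% × £12,200.00 = £622.20
Social Insurance: YTD £329,362.00 ≥ cap £301,600.00 → £0.00
Total withheld: £966.98 + £622.20 + £0.00 = £1,589.18
Net pay: £12,200.00 − £1,589.18 = £10,610.82

£10,610.82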